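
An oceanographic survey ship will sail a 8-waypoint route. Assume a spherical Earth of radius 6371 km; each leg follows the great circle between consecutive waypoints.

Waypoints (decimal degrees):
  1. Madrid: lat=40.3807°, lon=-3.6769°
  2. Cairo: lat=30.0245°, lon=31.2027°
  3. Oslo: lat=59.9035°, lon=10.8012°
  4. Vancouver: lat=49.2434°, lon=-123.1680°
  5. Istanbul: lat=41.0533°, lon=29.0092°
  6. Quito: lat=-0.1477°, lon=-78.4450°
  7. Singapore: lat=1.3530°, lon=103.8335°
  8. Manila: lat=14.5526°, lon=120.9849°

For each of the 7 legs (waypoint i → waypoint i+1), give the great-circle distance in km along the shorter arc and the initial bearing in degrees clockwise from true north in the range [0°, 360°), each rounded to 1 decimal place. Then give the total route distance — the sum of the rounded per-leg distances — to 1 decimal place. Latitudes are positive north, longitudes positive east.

Leg 1: φ1=0.7047762, φ2=0.5240264, Δφ=-0.1807498, Δλ=0.6087639 rad; a=sin²(Δφ/2)+cosφ1·cosφ2·sin²(Δλ/2)=0.0673865510; c=2·atan2(√a, √(1-a))=0.525193585; dist=6371·c=3346.008 ≈ 3346.0 km; running total=3346.0 km
Leg 1 bearing: y=sinΔλ·cosφ2=0.49511763, x=cosφ1·sinφ2-sinφ1·cosφ2·cosΔλ=-0.07899967; θ=atan2(y, x)=99.0655° ≈ 99.1°
Leg 2: φ1=0.5240264, φ2=1.0455133, Δφ=0.5214869, Δλ=-0.3560733 rad; a=sin²(Δφ/2)+cosφ1·cosφ2·sin²(Δλ/2)=0.0800773602; c=2·atan2(√a, √(1-a))=0.573798195; dist=6371·c=3655.668 ≈ 3655.7 km; running total=7001.7 km
Leg 2 bearing: y=sinΔλ·cosφ2=-0.17480651, x=cosφ1·sinφ2-sinφ1·cosφ2·cosΔλ=0.51390913; θ=atan2(y, x)=-18.7858° <0 so +360° → 341.2142° ≈ 341.2°
Leg 3: φ1=1.0455133, φ2=0.8594595, Δφ=-0.1860538, Δλ=-2.3382036 rad; a=sin²(Δφ/2)+cosφ1·cosφ2·sin²(Δλ/2)=0.2859603929; c=2·atan2(√a, √(1-a))=1.128429994; dist=6371·c=7189.227 ≈ 7189.2 km; running total=14190.9 km
Leg 3 bearing: y=sinΔλ·cosφ2=-0.46986256, x=cosφ1·sinφ2-sinφ1·cosφ2·cosΔλ=0.77199570; θ=atan2(y, x)=-31.3261° <0 so +360° → 328.6739° ≈ 328.7°
Leg 4: φ1=0.8594595, φ2=0.7165153, Δφ=-0.1429442, Δλ=2.6559932 rad; a=sin²(Δφ/2)+cosφ1·cosφ2·sin²(Δλ/2)=0.4689540720; c=2·atan2(√a, √(1-a))=1.508664503; dist=6371·c=9611.702 ≈ 9611.7 km; running total=23802.6 km
Leg 4 bearing: y=sinΔλ·cosφ2=0.35196709, x=cosφ1·sinφ2-sinφ1·cosφ2·cosΔλ=0.93395062; θ=atan2(y, x)=20.6493° ≈ 20.6°
Leg 5: φ1=0.7165153, φ2=-0.0025779, Δφ=-0.7190931, Δλ=-1.8754296 rad; a=sin²(Δφ/2)+cosφ1·cosφ2·sin²(Δλ/2)=0.6139396176; c=2·atan2(√a, √(1-a))=1.800695381; dist=6371·c=11472.230 ≈ 11472.2 km; running total=35274.8 km
Leg 5 bearing: y=sinΔλ·cosφ2=-0.95395385, x=cosφ1·sinφ2-sinφ1·cosφ2·cosΔλ=0.19504643; θ=atan2(y, x)=-78.4445° <0 so +360° → 281.5555° ≈ 281.6°
Leg 6: φ1=-0.0025779, φ2=0.0236143, Δφ=0.0261922, Δλ=3.1813600 rad; a=sin²(Δφ/2)+cosφ1·cosφ2·sin²(Δλ/2)=0.9994941745; c=2·atan2(√a, √(1-a))=3.096607733; dist=6371·c=19728.488 ≈ 19728.5 km; running total=55003.3 km
Leg 6 bearing: y=sinΔλ·cosφ2=-0.03974576, x=cosφ1·sinφ2-sinφ1·cosφ2·cosΔλ=0.02103694; θ=atan2(y, x)=-62.1083° <0 so +360° → 297.8917° ≈ 297.9°
Leg 7: φ1=0.0236143, φ2=0.2539908, Δφ=0.2303765, Δλ=0.2993484 rad; a=sin²(Δφ/2)+cosφ1·cosφ2·sin²(Δλ/2)=0.0347259518; c=2·atan2(√a, √(1-a))=0.374889481; dist=6371·c=2388.421 ≈ 2388.4 km; running total=57391.7 km
Leg 7 bearing: y=sinΔλ·cosφ2=0.28543656, x=cosφ1·sinφ2-sinφ1·cosφ2·cosΔλ=0.22936044; θ=atan2(y, x)=51.2166° ≈ 51.2°

Leg 1: dist=3346.0 km, bearing=99.1°
Leg 2: dist=3655.7 km, bearing=341.2°
Leg 3: dist=7189.2 km, bearing=328.7°
Leg 4: dist=9611.7 km, bearing=20.6°
Leg 5: dist=11472.2 km, bearing=281.6°
Leg 6: dist=19728.5 km, bearing=297.9°
Leg 7: dist=2388.4 km, bearing=51.2°
Total: 57391.7 km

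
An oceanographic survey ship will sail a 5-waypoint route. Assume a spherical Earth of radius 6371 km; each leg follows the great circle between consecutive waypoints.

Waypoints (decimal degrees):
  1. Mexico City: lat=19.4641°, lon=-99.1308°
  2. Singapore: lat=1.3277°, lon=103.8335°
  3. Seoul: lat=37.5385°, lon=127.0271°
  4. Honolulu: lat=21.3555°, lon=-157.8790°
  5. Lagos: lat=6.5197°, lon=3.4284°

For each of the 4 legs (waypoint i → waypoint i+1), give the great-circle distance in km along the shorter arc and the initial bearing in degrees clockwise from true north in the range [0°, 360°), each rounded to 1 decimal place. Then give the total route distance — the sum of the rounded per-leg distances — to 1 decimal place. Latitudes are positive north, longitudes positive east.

Leg 1: φ1=0.3397126, φ2=0.0231727, Δφ=-0.3165399, Δλ=3.5423953 rad; a=sin²(Δφ/2)+cosφ1·cosφ2·sin²(Δλ/2)=0.9300869451; c=2·atan2(√a, √(1-a))=2.606406862; dist=6371·c=16605.418 ≈ 16605.4 km; running total=16605.4 km
Leg 1 bearing: y=sinΔλ·cosφ2=-0.39005275, x=cosφ1·sinφ2-sinφ1·cosφ2·cosΔλ=0.32857226; θ=atan2(y, x)=-49.8899° <0 so +360° → 310.1101° ≈ 310.1°
Leg 2: φ1=0.0231727, φ2=0.6551704, Δφ=0.6319977, Δλ=0.4048047 rad; a=sin²(Δφ/2)+cosφ1·cosφ2·sin²(Δλ/2)=0.1286100455; c=2·atan2(√a, √(1-a))=0.733583480; dist=6371·c=4673.660 ≈ 4673.7 km; running total=21279.1 km
Leg 2 bearing: y=sinΔλ·cosφ2=0.31229250, x=cosφ1·sinφ2-sinφ1·cosφ2·cosΔλ=0.59224269; θ=atan2(y, x)=27.8029° ≈ 27.8°
Leg 3: φ1=0.6551704, φ2=0.3727238, Δφ=-0.2824466, Δλ=-4.9725495 rad; a=sin²(Δφ/2)+cosφ1·cosφ2·sin²(Δλ/2)=0.2940774069; c=2·atan2(√a, √(1-a))=1.146318302; dist=6371·c=7303.194 ≈ 7303.2 km; running total=28582.3 km
Leg 3 bearing: y=sinΔλ·cosφ2=0.89999816, x=cosφ1·sinφ2-sinφ1·cosφ2·cosΔλ=0.14278256; θ=atan2(y, x)=80.9853° ≈ 81.0°
Leg 4: φ1=0.3727238, φ2=0.1137902, Δφ=-0.2589336, Δλ=2.8153452 rad; a=sin²(Δφ/2)+cosφ1·cosφ2·sin²(Δλ/2)=0.9175796147; c=2·atan2(√a, √(1-a))=2.559218552; dist=6371·c=16304.781 ≈ 16304.8 km; running total=44887.1 km
Leg 4 bearing: y=sinΔλ·cosφ2=0.31841800, x=cosφ1·sinφ2-sinφ1·cosφ2·cosΔλ=0.44846298; θ=atan2(y, x)=35.3755° ≈ 35.4°

Leg 1: dist=16605.4 km, bearing=310.1°
Leg 2: dist=4673.7 km, bearing=27.8°
Leg 3: dist=7303.2 km, bearing=81.0°
Leg 4: dist=16304.8 km, bearing=35.4°
Total: 44887.1 km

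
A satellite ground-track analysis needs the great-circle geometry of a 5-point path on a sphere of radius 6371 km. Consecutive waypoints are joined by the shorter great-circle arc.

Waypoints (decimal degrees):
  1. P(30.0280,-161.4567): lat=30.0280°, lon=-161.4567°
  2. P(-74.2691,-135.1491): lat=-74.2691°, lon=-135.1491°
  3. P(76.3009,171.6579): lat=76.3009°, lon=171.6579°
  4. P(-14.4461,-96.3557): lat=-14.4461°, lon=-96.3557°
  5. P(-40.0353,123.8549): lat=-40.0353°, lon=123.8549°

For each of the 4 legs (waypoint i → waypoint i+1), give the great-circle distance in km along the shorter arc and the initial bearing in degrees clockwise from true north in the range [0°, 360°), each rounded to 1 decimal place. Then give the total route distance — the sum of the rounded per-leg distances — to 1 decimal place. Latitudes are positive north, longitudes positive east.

Leg 1: dist=11757.7 km, bearing=172.8°
Leg 2: dist=17093.7 km, bearing=334.6°
Leg 3: dist=11619.5 km, bearing=91.6°
Leg 4: dist=12669.3 km, bearing=212.7°
Total: 53140.2 km

Leg 1: φ1=0.5240875, φ2=-1.2962403, Δφ=-1.8203278, Δλ=0.4591542 rad; a=sin²(Δφ/2)+cosφ1·cosφ2·sin²(Δλ/2)=0.6356307611; c=2·atan2(√a, √(1-a))=1.845499781; dist=6371·c=11757.679 ≈ 11757.7 km; running total=11757.7 km
Leg 1 bearing: y=sinΔλ·cosφ2=0.12015752, x=cosφ1·sinφ2-sinφ1·cosφ2·cosΔλ=-0.95497610; θ=atan2(y, x)=172.8286° ≈ 172.8°
Leg 2: φ1=-1.2962403, φ2=1.3317019, Δφ=2.6279423, Δλ=5.3547923 rad; a=sin²(Δφ/2)+cosφ1·cosφ2·sin²(Δλ/2)=0.9483479980; c=2·atan2(√a, √(1-a))=2.683044271; dist=6371·c=17093.675 ≈ 17093.7 km; running total=28851.4 km
Leg 2 bearing: y=sinΔλ·cosφ2=-0.18961418, x=cosφ1·sinφ2-sinφ1·cosφ2·cosΔλ=0.39997844; θ=atan2(y, x)=-25.3638° <0 so +360° → 334.6362° ≈ 334.6°
Leg 3: φ1=1.3317019, φ2=-0.2521320, Δφ=-1.5838339, Δλ=-4.6777198 rad; a=sin²(Δφ/2)+cosφ1·cosφ2·sin²(Δλ/2)=0.6251608586; c=2·atan2(√a, √(1-a))=1.823808864; dist=6371·c=11619.486 ≈ 11619.5 km; running total=40470.9 km
Leg 3 bearing: y=sinΔλ·cosφ2=0.96780083, x=cosφ1·sinφ2-sinφ1·cosφ2·cosΔλ=-0.02646852; θ=atan2(y, x)=91.5666° ≈ 91.6°
Leg 4: φ1=-0.2521320, φ2=-0.6987478, Δφ=-0.4466158, Δλ=3.8434000 rad; a=sin²(Δφ/2)+cosφ1·cosφ2·sin²(Δλ/2)=0.7028737273; c=2·atan2(√a, √(1-a))=1.988592806; dist=6371·c=12669.325 ≈ 12669.3 km; running total=53140.2 km
Leg 4 bearing: y=sinΔλ·cosφ2=-0.49430175, x=cosφ1·sinφ2-sinφ1·cosφ2·cosΔλ=-0.76878787; θ=atan2(y, x)=-147.2605° <0 so +360° → 212.7395° ≈ 212.7°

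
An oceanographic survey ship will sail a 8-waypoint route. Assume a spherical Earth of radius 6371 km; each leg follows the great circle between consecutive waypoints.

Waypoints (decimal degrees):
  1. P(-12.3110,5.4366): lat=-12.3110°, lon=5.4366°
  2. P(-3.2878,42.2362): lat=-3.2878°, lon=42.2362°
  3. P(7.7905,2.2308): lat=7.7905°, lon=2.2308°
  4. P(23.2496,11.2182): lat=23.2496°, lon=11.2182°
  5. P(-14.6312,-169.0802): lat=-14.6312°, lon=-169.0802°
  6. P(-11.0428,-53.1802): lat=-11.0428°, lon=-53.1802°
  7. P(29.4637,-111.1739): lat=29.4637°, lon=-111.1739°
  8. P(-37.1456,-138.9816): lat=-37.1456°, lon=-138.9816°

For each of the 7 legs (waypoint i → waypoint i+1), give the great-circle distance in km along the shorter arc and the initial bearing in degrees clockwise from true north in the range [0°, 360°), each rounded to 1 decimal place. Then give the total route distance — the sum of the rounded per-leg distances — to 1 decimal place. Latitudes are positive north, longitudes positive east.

Leg 1: φ1=-0.2148675, φ2=-0.0573829, Δφ=0.1574845, Δλ=0.6422742 rad; a=sin²(Δφ/2)+cosφ1·cosφ2·sin²(Δλ/2)=0.1033684695; c=2·atan2(√a, √(1-a))=0.654646755; dist=6371·c=4170.754 ≈ 4170.8 km; running total=4170.8 km
Leg 1 bearing: y=sinΔλ·cosφ2=0.59803206, x=cosφ1·sinφ2-sinφ1·cosφ2·cosΔλ=0.11441756; θ=atan2(y, x)=79.1689° ≈ 79.2°
Leg 2: φ1=-0.0573829, φ2=0.1359699, Δφ=0.1933528, Δλ=-0.6982259 rad; a=sin²(Δφ/2)+cosφ1·cosφ2·sin²(Δλ/2)=0.1250545587; c=2·atan2(√a, √(1-a))=0.722899202; dist=6371·c=4605.591 ≈ 4605.6 km; running total=8776.4 km
Leg 2 bearing: y=sinΔλ·cosφ2=-0.63692642, x=cosφ1·sinφ2-sinφ1·cosφ2·cosΔλ=0.17885301; θ=atan2(y, x)=-74.3149° <0 so +360° → 285.6851° ≈ 285.7°
Leg 3: φ1=0.1359699, φ2=0.4057821, Δφ=0.2698122, Δλ=0.1568597 rad; a=sin²(Δφ/2)+cosφ1·cosφ2·sin²(Δλ/2)=0.0236776029; c=2·atan2(√a, √(1-a))=0.308978159; dist=6371·c=1968.500 ≈ 1968.5 km; running total=10744.9 km
Leg 3 bearing: y=sinΔλ·cosφ2=0.14353147, x=cosφ1·sinφ2-sinφ1·cosφ2·cosΔλ=0.26807949; θ=atan2(y, x)=28.1649° ≈ 28.2°
Leg 4: φ1=0.4057821, φ2=-0.2553626, Δφ=-0.6611447, Δλ=-3.1468007 rad; a=sin²(Δφ/2)+cosφ1·cosφ2·sin²(Δλ/2)=0.9943481258; c=2·atan2(√a, √(1-a))=2.991092763; dist=6371·c=19056.252 ≈ 19056.3 km; running total=29801.2 km
Leg 4 bearing: y=sinΔλ·cosφ2=0.00503915, x=cosφ1·sinφ2-sinφ1·cosφ2·cosΔλ=0.14984769; θ=atan2(y, x)=1.9260° ≈ 1.9°
Leg 5: φ1=-0.2553626, φ2=-0.1927332, Δφ=0.0626294, Δλ=2.0228366 rad; a=sin²(Δφ/2)+cosφ1·cosφ2·sin²(Δλ/2)=0.6832144178; c=2·atan2(√a, √(1-a))=1.945964312; dist=6371·c=12397.739 ≈ 12397.7 km; running total=42198.9 km
Leg 5 bearing: y=sinΔλ·cosφ2=0.88290190, x=cosφ1·sinφ2-sinφ1·cosφ2·cosΔλ=-0.29362244; θ=atan2(y, x)=108.3953° ≈ 108.4°
Leg 6: φ1=-0.1927332, φ2=0.5142386, Δφ=0.7069718, Δλ=-1.0121810 rad; a=sin²(Δφ/2)+cosφ1·cosφ2·sin²(Δλ/2)=0.3206469520; c=2·atan2(√a, √(1-a))=1.203914955; dist=6371·c=7670.142 ≈ 7670.1 km; running total=49869.0 km
Leg 6 bearing: y=sinΔλ·cosφ2=-0.73831718, x=cosφ1·sinφ2-sinφ1·cosφ2·cosΔλ=0.57115469; θ=atan2(y, x)=-52.2748° <0 so +360° → 307.7252° ≈ 307.7°
Leg 7: φ1=0.5142386, φ2=-0.6483130, Δφ=-1.1625516, Δλ=-0.4853359 rad; a=sin²(Δφ/2)+cosφ1·cosφ2·sin²(Δλ/2)=0.3415733982; c=2·atan2(√a, √(1-a))=1.248386431; dist=6371·c=7953.470 ≈ 7953.5 km; running total=57822.5 km
Leg 7 bearing: y=sinΔλ·cosφ2=-0.37185323, x=cosφ1·sinφ2-sinφ1·cosφ2·cosΔλ=-0.87254182; θ=atan2(y, x)=-156.9176° <0 so +360° → 203.0824° ≈ 203.1°

Leg 1: dist=4170.8 km, bearing=79.2°
Leg 2: dist=4605.6 km, bearing=285.7°
Leg 3: dist=1968.5 km, bearing=28.2°
Leg 4: dist=19056.3 km, bearing=1.9°
Leg 5: dist=12397.7 km, bearing=108.4°
Leg 6: dist=7670.1 km, bearing=307.7°
Leg 7: dist=7953.5 km, bearing=203.1°
Total: 57822.5 km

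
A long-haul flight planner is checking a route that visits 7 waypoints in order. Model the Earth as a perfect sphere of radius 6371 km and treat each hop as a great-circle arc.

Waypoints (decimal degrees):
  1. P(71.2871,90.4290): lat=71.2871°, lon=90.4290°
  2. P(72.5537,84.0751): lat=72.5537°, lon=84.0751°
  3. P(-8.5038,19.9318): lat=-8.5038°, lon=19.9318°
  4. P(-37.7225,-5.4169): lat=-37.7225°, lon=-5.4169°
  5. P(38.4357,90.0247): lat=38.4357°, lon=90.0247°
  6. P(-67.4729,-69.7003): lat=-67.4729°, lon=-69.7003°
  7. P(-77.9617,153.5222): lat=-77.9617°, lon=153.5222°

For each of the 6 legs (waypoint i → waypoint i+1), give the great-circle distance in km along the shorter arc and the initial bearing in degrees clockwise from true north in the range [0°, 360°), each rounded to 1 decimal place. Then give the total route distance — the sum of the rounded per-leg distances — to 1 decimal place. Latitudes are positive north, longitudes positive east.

Leg 1: dist=260.4 km, bearing=305.7°
Leg 2: dist=10082.4 km, bearing=242.9°
Leg 3: dist=4126.8 km, bearing=214.1°
Leg 4: dist=12903.8 km, bearing=60.2°
Leg 5: dist=16550.1 km, bearing=194.9°
Leg 6: dist=3592.8 km, bearing=195.5°
Total: 47516.3 km

Leg 1: φ1=1.2441946, φ2=1.2663009, Δφ=0.0221063, Δλ=-0.1108965 rad; a=sin²(Δφ/2)+cosφ1·cosφ2·sin²(Δλ/2)=0.0004175938; c=2·atan2(√a, √(1-a))=0.040873068; dist=6371·c=260.402 ≈ 260.4 km; running total=260.4 km
Leg 1 bearing: y=sinΔλ·cosφ2=-0.03317997, x=cosφ1·sinφ2-sinφ1·cosφ2·cosΔλ=0.02384884; θ=atan2(y, x)=-54.2925° <0 so +360° → 305.7075° ≈ 305.7°
Leg 2: φ1=1.2663009, φ2=-0.1484193, Δφ=-1.4147203, Δλ=-1.1195118 rad; a=sin²(Δφ/2)+cosφ1·cosφ2·sin²(Δλ/2)=0.5058777717; c=2·atan2(√a, √(1-a))=1.582552141; dist=6371·c=10082.440 ≈ 10082.4 km; running total=10342.8 km
Leg 2 bearing: y=sinΔλ·cosφ2=-0.88999431, x=cosφ1·sinφ2-sinφ1·cosφ2·cosΔλ=-0.45582006; θ=atan2(y, x)=-117.1197° <0 so +360° → 242.8803° ≈ 242.9°
Leg 3: φ1=-0.1484193, φ2=-0.6583818, Δφ=-0.5099625, Δλ=-0.4424183 rad; a=sin²(Δφ/2)+cosφ1·cosφ2·sin²(Δλ/2)=0.1012783074; c=2·atan2(√a, √(1-a))=0.647750110; dist=6371·c=4126.816 ≈ 4126.8 km; running total=14469.6 km
Leg 3 bearing: y=sinΔλ·cosφ2=-0.33864065, x=cosφ1·sinφ2-sinφ1·cosφ2·cosΔλ=-0.49940620; θ=atan2(y, x)=-145.8593° <0 so +360° → 214.1407° ≈ 214.1°
Leg 4: φ1=-0.6583818, φ2=0.6708295, Δφ=1.3292113, Δλ=1.6657702 rad; a=sin²(Δφ/2)+cosφ1·cosφ2·sin²(Δλ/2)=0.7195479997; c=2·atan2(√a, √(1-a))=2.025388563; dist=6371·c=12903.751 ≈ 12903.8 km; running total=27373.4 km
Leg 4 bearing: y=sinΔλ·cosφ2=0.77977621, x=cosφ1·sinφ2-sinφ1·cosφ2·cosΔλ=0.44625527; θ=atan2(y, x)=60.2181° ≈ 60.2°
Leg 5: φ1=0.6708295, φ2=-1.1776243, Δφ=-1.8484538, Δλ=-2.7877271 rad; a=sin²(Δφ/2)+cosφ1·cosφ2·sin²(Δλ/2)=0.9278552944; c=2·atan2(√a, √(1-a))=2.597718850; dist=6371·c=16550.067 ≈ 16550.1 km; running total=43923.5 km
Leg 5 bearing: y=sinΔλ·cosφ2=-0.13276132, x=cosφ1·sinφ2-sinφ1·cosφ2·cosΔλ=-0.50013380; θ=atan2(y, x)=-165.1336° <0 so +360° → 194.8664° ≈ 194.9°
Leg 6: φ1=-1.1776243, φ2=-1.3606884, Δφ=-0.1830641, Δλ=3.8959676 rad; a=sin²(Δφ/2)+cosφ1·cosφ2·sin²(Δλ/2)=0.0774212180; c=2·atan2(√a, √(1-a))=0.563936450; dist=6371·c=3592.839 ≈ 3592.8 km; running total=47516.3 km
Leg 6 bearing: y=sinΔλ·cosφ2=-0.14283260, x=cosφ1·sinφ2-sinφ1·cosφ2·cosΔλ=-0.51508013; θ=atan2(y, x)=-164.5012° <0 so +360° → 195.4988° ≈ 195.5°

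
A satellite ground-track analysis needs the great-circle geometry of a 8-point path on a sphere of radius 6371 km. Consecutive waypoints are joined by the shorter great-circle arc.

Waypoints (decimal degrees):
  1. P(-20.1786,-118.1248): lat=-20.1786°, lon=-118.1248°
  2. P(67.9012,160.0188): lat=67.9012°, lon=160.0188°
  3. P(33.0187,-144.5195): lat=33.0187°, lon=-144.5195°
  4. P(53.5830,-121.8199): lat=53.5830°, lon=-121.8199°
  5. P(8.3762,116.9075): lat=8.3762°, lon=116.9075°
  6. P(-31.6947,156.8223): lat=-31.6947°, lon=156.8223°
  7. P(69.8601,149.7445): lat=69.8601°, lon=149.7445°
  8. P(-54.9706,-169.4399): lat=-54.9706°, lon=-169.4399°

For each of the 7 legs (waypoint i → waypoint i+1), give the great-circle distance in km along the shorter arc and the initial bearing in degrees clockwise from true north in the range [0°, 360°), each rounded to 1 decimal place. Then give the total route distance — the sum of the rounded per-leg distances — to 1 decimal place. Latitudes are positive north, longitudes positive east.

Leg 1: dist=11746.6 km, bearing=337.2°
Leg 2: dist=5211.1 km, bearing=108.8°
Leg 3: dist=2906.6 km, bearing=31.3°
Leg 4: dist=11210.3 km, bearing=300.6°
Leg 5: dist=6150.4 km, bearing=138.4°
Leg 6: dist=11306.9 km, bearing=357.5°
Leg 7: dist=14261.7 km, bearing=151.5°
Total: 62793.6 km

Leg 1: φ1=-0.3521830, φ2=1.1850995, Δφ=1.5372825, Δλ=4.8545216 rad; a=sin²(Δφ/2)+cosφ1·cosφ2·sin²(Δλ/2)=0.6347931809; c=2·atan2(√a, √(1-a))=1.843759791; dist=6371·c=11746.594 ≈ 11746.6 km; running total=11746.6 km
Leg 1 bearing: y=sinΔλ·cosφ2=-0.37241126, x=cosφ1·sinφ2-sinφ1·cosφ2·cosΔλ=0.88805014; θ=atan2(y, x)=-22.7511° <0 so +360° → 337.2489° ≈ 337.2°
Leg 2: φ1=1.1850995, φ2=0.5762850, Δφ=-0.6088145, Δλ=-5.3151960 rad; a=sin²(Δφ/2)+cosφ1·cosφ2·sin²(Δλ/2)=0.1581373399; c=2·atan2(√a, √(1-a))=0.817940821; dist=6371·c=5211.101 ≈ 5211.1 km; running total=16957.7 km
Leg 2 bearing: y=sinΔλ·cosφ2=0.69070622, x=cosφ1·sinφ2-sinφ1·cosφ2·cosΔλ=-0.23546677; θ=atan2(y, x)=108.8246° ≈ 108.8°
Leg 3: φ1=0.5762850, φ2=0.9351998, Δφ=0.3589147, Δλ=0.3961828 rad; a=sin²(Δφ/2)+cosφ1·cosφ2·sin²(Δλ/2)=0.0511394438; c=2·atan2(√a, √(1-a))=0.456227044; dist=6371·c=2906.623 ≈ 2906.6 km; running total=19864.3 km
Leg 3 bearing: y=sinΔλ·cosφ2=0.22909226, x=cosφ1·sinφ2-sinφ1·cosφ2·cosΔλ=0.37631575; θ=atan2(y, x)=31.3321° ≈ 31.3°
Leg 4: φ1=0.9351998, φ2=0.1461923, Δφ=-0.7890075, Δλ=4.1665791 rad; a=sin²(Δφ/2)+cosφ1·cosφ2·sin²(Δλ/2)=0.5938308391; c=2·atan2(√a, √(1-a))=1.759577313; dist=6371·c=11210.267 ≈ 11210.3 km; running total=31074.6 km
Leg 4 bearing: y=sinΔλ·cosφ2=-0.84558995, x=cosφ1·sinφ2-sinφ1·cosφ2·cosΔλ=0.49976067; θ=atan2(y, x)=-59.4161° <0 so +360° → 300.5839° ≈ 300.6°
Leg 5: φ1=0.1461923, φ2=-0.5531769, Δφ=-0.6993691, Δλ=0.6966447 rad; a=sin²(Δφ/2)+cosφ1·cosφ2·sin²(Δλ/2)=0.2154437963; c=2·atan2(√a, √(1-a))=0.965370331; dist=6371·c=6150.374 ≈ 6150.4 km; running total=37225.0 km
Leg 5 bearing: y=sinΔλ·cosφ2=0.54595224, x=cosφ1·sinφ2-sinφ1·cosφ2·cosΔλ=-0.61485544; θ=atan2(y, x)=138.3970° ≈ 138.4°
Leg 6: φ1=-0.5531769, φ2=1.2192888, Δφ=1.7724656, Δλ=-0.1235309 rad; a=sin²(Δφ/2)+cosφ1·cosφ2·sin²(Δλ/2)=0.6012687647; c=2·atan2(√a, √(1-a))=1.774744790; dist=6371·c=11306.899 ≈ 11306.9 km; running total=48531.9 km
Leg 6 bearing: y=sinΔλ·cosφ2=-0.04242528, x=cosφ1·sinφ2-sinφ1·cosφ2·cosΔλ=0.97835507; θ=atan2(y, x)=-2.4830° <0 so +360° → 357.5170° ≈ 357.5°
Leg 7: φ1=1.2192888, φ2=-0.9594180, Δφ=-2.1787067, Δλ=-5.5708187 rad; a=sin²(Δφ/2)+cosφ1·cosφ2·sin²(Δλ/2)=0.8096074422; c=2·atan2(√a, √(1-a))=2.238538770; dist=6371·c=14261.731 ≈ 14261.7 km; running total=62793.6 km
Leg 7 bearing: y=sinΔλ·cosφ2=0.37517956, x=cosφ1·sinφ2-sinφ1·cosφ2·cosΔλ=-0.68979216; θ=atan2(y, x)=151.4581° ≈ 151.5°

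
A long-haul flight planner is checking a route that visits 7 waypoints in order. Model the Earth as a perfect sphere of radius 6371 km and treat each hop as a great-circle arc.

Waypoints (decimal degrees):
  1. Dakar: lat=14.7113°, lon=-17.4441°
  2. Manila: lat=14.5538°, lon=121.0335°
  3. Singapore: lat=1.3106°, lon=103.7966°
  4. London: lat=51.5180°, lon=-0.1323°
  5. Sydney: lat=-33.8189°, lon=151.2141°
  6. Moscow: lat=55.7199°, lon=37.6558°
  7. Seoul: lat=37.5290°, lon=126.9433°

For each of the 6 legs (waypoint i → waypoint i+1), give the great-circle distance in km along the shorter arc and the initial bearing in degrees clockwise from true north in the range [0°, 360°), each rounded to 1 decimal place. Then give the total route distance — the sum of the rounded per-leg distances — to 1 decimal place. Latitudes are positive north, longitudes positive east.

Leg 1: dist=14408.2 km, bearing=56.4°
Leg 2: dist=2398.9 km, bearing=233.7°
Leg 3: dist=10850.0 km, bearing=322.5°
Leg 4: dist=16989.7 km, bearing=60.6°
Leg 5: dist=14489.8 km, bearing=317.4°
Leg 6: dist=6606.0 km, bearing=67.1°
Total: 65742.6 km

Leg 1: φ1=0.2567606, φ2=0.2540117, Δφ=-0.0027489, Δλ=2.4168901 rad; a=sin²(Δφ/2)+cosφ1·cosφ2·sin²(Δλ/2)=0.8185507825; c=2·atan2(√a, √(1-a))=2.261528328; dist=6371·c=14408.197 ≈ 14408.2 km; running total=14408.2 km
Leg 1 bearing: y=sinΔλ·cosφ2=0.64164133, x=cosφ1·sinφ2-sinφ1·cosφ2·cosΔλ=0.42708079; θ=atan2(y, x)=56.3520° ≈ 56.4°
Leg 2: φ1=0.2540117, φ2=0.0228743, Δφ=-0.2311374, Δλ=-0.3008407 rad; a=sin²(Δφ/2)+cosφ1·cosφ2·sin²(Δλ/2)=0.0350266568; c=2·atan2(√a, √(1-a))=0.376528503; dist=6371·c=2398.863 ≈ 2398.9 km; running total=16807.1 km
Leg 2 bearing: y=sinΔλ·cosφ2=-0.29624569, x=cosφ1·sinφ2-sinφ1·cosφ2·cosΔλ=-0.21780186; θ=atan2(y, x)=-126.3236° <0 so +360° → 233.6764° ≈ 233.7°
Leg 3: φ1=0.0228743, φ2=0.8991587, Δφ=0.8762844, Δλ=-1.8139015 rad; a=sin²(Δφ/2)+cosφ1·cosφ2·sin²(Δλ/2)=0.5659236823; c=2·atan2(√a, √(1-a))=1.703028711; dist=6371·c=10849.996 ≈ 10850.0 km; running total=27657.1 km
Leg 3 bearing: y=sinΔλ·cosφ2=-0.60397105, x=cosφ1·sinφ2-sinφ1·cosφ2·cosΔλ=0.78602497; θ=atan2(y, x)=-37.5382° <0 so +360° → 322.4618° ≈ 322.5°
Leg 4: φ1=0.8991587, φ2=-0.5902512, Δφ=-1.4894099, Δλ=2.6414930 rad; a=sin²(Δφ/2)+cosφ1·cosφ2·sin²(Δλ/2)=0.9446770045; c=2·atan2(√a, √(1-a))=2.666726680; dist=6371·c=16989.716 ≈ 16989.7 km; running total=44646.8 km
Leg 4 bearing: y=sinΔλ·cosφ2=0.39837984, x=cosφ1·sinφ2-sinφ1·cosφ2·cosΔλ=0.22437235; θ=atan2(y, x)=60.6113° ≈ 60.6°
Leg 5: φ1=-0.5902512, φ2=0.9724957, Δφ=1.5627469, Δλ=-1.9819662 rad; a=sin²(Δφ/2)+cosφ1·cosφ2·sin²(Δλ/2)=0.8234586012; c=2·atan2(√a, √(1-a))=2.274331102; dist=6371·c=14489.763 ≈ 14489.8 km; running total=59136.6 km
Leg 5 bearing: y=sinΔλ·cosφ2=-0.51629529, x=cosφ1·sinφ2-sinφ1·cosφ2·cosΔλ=0.56119275; θ=atan2(y, x)=-42.6139° <0 so +360° → 317.3861° ≈ 317.4°
Leg 6: φ1=0.9724957, φ2=0.6550046, Δφ=-0.3174911, Δλ=1.5583609 rad; a=sin²(Δφ/2)+cosφ1·cosφ2·sin²(Δλ/2)=0.2455489542; c=2·atan2(√a, √(1-a))=1.036887433; dist=6371·c=6606.010 ≈ 6606.0 km; running total=65742.6 km
Leg 6 bearing: y=sinΔλ·cosφ2=0.79298380, x=cosφ1·sinφ2-sinφ1·cosφ2·cosΔλ=0.33495575; θ=atan2(y, x)=67.1008° ≈ 67.1°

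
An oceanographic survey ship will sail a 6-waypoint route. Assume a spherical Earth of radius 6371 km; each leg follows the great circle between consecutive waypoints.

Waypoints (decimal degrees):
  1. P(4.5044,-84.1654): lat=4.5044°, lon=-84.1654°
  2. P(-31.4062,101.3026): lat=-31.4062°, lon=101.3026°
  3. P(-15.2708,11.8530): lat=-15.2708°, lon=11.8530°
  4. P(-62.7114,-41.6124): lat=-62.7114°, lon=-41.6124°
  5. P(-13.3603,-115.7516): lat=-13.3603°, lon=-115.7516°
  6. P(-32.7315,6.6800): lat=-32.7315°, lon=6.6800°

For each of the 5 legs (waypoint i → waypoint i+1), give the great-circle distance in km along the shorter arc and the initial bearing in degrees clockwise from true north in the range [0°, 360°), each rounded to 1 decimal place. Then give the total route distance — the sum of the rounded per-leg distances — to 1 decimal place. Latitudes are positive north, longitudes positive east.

Leg 1: dist=16969.7 km, bearing=190.2°
Leg 2: dist=9079.5 km, bearing=257.2°
Leg 3: dist=6691.1 km, bearing=205.1°
Leg 4: dist=7883.4 km, bearing=277.9°
Leg 5: dist=12042.4 km, bearing=131.6°
Total: 52666.1 km

Leg 1: φ1=0.0786166, φ2=-0.5481416, Δφ=-0.6267582, Δλ=3.2370273 rad; a=sin²(Δφ/2)+cosφ1·cosφ2·sin²(Δλ/2)=0.9439557738; c=2·atan2(√a, √(1-a))=2.663581439; dist=6371·c=16969.677 ≈ 16969.7 km; running total=16969.7 km
Leg 1 bearing: y=sinΔλ·cosφ2=-0.08132931, x=cosφ1·sinφ2-sinφ1·cosφ2·cosΔλ=-0.45276774; θ=atan2(y, x)=-169.8167° <0 so +360° → 190.1833° ≈ 190.2°
Leg 2: φ1=-0.5481416, φ2=-0.2665257, Δφ=0.2816159, Δλ=-1.5611900 rad; a=sin²(Δφ/2)+cosφ1·cosφ2·sin²(Δλ/2)=0.4274210499; c=2·atan2(√a, √(1-a))=1.425123766; dist=6371·c=9079.464 ≈ 9079.5 km; running total=26049.2 km
Leg 2 bearing: y=sinΔλ·cosφ2=-0.96464726, x=cosφ1·sinφ2-sinφ1·cosφ2·cosΔλ=-0.21996555; θ=atan2(y, x)=-102.8453° <0 so +360° → 257.1547° ≈ 257.2°
Leg 3: φ1=-0.2665257, φ2=-1.0945204, Δφ=-0.8279947, Δλ=-0.9331473 rad; a=sin²(Δφ/2)+cosφ1·cosφ2·sin²(Δλ/2)=0.2513174516; c=2·atan2(√a, √(1-a))=1.050237412; dist=6371·c=6691.063 ≈ 6691.1 km; running total=32740.3 km
Leg 3 bearing: y=sinΔλ·cosφ2=-0.36838170, x=cosφ1·sinφ2-sinφ1·cosφ2·cosΔλ=-0.78544438; θ=atan2(y, x)=-154.8729° <0 so +360° → 205.1271° ≈ 205.1°
Leg 4: φ1=-1.0945204, φ2=-0.2331812, Δφ=0.8613392, Δλ=-1.2939731 rad; a=sin²(Δφ/2)+cosφ1·cosφ2·sin²(Δλ/2)=0.3363663663; c=2·atan2(√a, √(1-a))=1.237386195; dist=6371·c=7883.387 ≈ 7883.4 km; running total=40623.7 km
Leg 4 bearing: y=sinΔλ·cosφ2=-0.93589510, x=cosφ1·sinφ2-sinφ1·cosφ2·cosΔλ=0.13037062; θ=atan2(y, x)=-82.0697° <0 so +360° → 277.9303° ≈ 277.9°
Leg 5: φ1=-0.2331812, φ2=-0.5712724, Δφ=-0.3380912, Δλ=2.1368345 rad; a=sin²(Δφ/2)+cosφ1·cosφ2·sin²(Δλ/2)=0.6569923655; c=2·atan2(√a, √(1-a))=1.890183443; dist=6371·c=12042.359 ≈ 12042.4 km; running total=52666.1 km
Leg 5 bearing: y=sinΔλ·cosφ2=0.71001146, x=cosφ1·sinφ2-sinφ1·cosφ2·cosΔλ=-0.63031525; θ=atan2(y, x)=131.5972° ≈ 131.6°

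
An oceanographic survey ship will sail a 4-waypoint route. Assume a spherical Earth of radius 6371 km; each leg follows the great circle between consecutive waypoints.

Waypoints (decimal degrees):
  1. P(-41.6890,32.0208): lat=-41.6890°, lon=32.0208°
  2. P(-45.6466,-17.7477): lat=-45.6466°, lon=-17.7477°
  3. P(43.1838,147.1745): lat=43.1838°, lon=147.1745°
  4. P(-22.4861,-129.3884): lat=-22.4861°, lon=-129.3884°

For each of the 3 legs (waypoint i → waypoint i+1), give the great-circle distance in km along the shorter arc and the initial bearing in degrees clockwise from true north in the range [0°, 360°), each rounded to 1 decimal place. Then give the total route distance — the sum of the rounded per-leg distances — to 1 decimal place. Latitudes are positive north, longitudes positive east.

Leg 1: dist=3962.4 km, bearing=246.4°
Leg 2: dist=18788.6 km, bearing=97.5°
Leg 3: dist=11191.3 km, bearing=110.9°
Total: 33942.3 km

Leg 1: φ1=-0.7276103, φ2=-0.7966835, Δφ=-0.0690732, Δλ=-0.8686242 rad; a=sin²(Δφ/2)+cosφ1·cosφ2·sin²(Δλ/2)=0.0936272297; c=2·atan2(√a, √(1-a))=0.621947169; dist=6371·c=3962.425 ≈ 3962.4 km; running total=3962.4 km
Leg 1 bearing: y=sinΔλ·cosφ2=-0.53370791, x=cosφ1·sinφ2-sinφ1·cosφ2·cosΔλ=-0.23366762; θ=atan2(y, x)=-113.6447° <0 so +360° → 246.3553° ≈ 246.4°
Leg 2: φ1=-0.7966835, φ2=0.7536995, Δφ=1.5503830, Δλ=2.8784354 rad; a=sin²(Δφ/2)+cosφ1·cosφ2·sin²(Δλ/2)=0.9907638109; c=2·atan2(√a, √(1-a))=2.949085347; dist=6371·c=18788.623 ≈ 18788.6 km; running total=22751.0 km
Leg 2 bearing: y=sinΔλ·cosφ2=0.18967724, x=cosφ1·sinφ2-sinφ1·cosφ2·cosΔλ=-0.02502140; θ=atan2(y, x)=97.5148° ≈ 97.5°
Leg 3: φ1=0.7536995, φ2=-0.3924565, Δφ=-1.1461560, Δλ=-4.8269332 rad; a=sin²(Δφ/2)+cosφ1·cosφ2·sin²(Δλ/2)=0.5923649125; c=2·atan2(√a, √(1-a))=1.756593276; dist=6371·c=11191.256 ≈ 11191.3 km; running total=33942.3 km
Leg 3 bearing: y=sinΔλ·cosφ2=0.91791754, x=cosφ1·sinφ2-sinφ1·cosφ2·cosΔλ=-0.35114426; θ=atan2(y, x)=110.9341° ≈ 110.9°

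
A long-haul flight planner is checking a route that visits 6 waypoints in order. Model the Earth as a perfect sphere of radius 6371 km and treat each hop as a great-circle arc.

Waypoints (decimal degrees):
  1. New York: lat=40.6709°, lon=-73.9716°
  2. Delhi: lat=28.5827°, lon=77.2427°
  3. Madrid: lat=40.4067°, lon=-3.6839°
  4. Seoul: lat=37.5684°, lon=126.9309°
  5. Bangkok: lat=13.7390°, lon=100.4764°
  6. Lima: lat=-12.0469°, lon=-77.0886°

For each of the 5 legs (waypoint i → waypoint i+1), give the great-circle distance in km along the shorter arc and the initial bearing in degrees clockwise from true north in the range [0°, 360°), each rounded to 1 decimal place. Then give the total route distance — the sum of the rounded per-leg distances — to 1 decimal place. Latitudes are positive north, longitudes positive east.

Leg 1: dist=11762.1 km, bearing=26.1°
Leg 2: dist=7277.1 km, bearing=304.2°
Leg 3: dist=9992.8 km, bearing=37.0°
Leg 4: dist=3722.2 km, bearing=231.7°
Leg 5: dist=19691.0 km, bearing=305.2°
Total: 52445.2 km

Leg 1: φ1=0.7098411, φ2=0.4988622, Δφ=-0.2109789, Δλ=2.6391874 rad; a=sin²(Δφ/2)+cosφ1·cosφ2·sin²(Δλ/2)=0.6359644824; c=2·atan2(√a, √(1-a))=1.846193292; dist=6371·c=11762.097 ≈ 11762.1 km; running total=11762.1 km
Leg 1 bearing: y=sinΔλ·cosφ2=0.42284907, x=cosφ1·sinφ2-sinφ1·cosφ2·cosΔλ=0.86443814; θ=atan2(y, x)=26.0661° ≈ 26.1°
Leg 2: φ1=0.4988622, φ2=0.7052300, Δφ=0.2063677, Δλ=-1.4124356 rad; a=sin²(Δφ/2)+cosφ1·cosφ2·sin²(Δλ/2)=0.2922159440; c=2·atan2(√a, √(1-a))=1.142229013; dist=6371·c=7277.141 ≈ 7277.1 km; running total=19039.2 km
Leg 2 bearing: y=sinΔλ·cosφ2=-0.75193443, x=cosφ1·sinφ2-sinφ1·cosφ2·cosΔλ=0.51175947; θ=atan2(y, x)=-55.7612° <0 so +360° → 304.2388° ≈ 304.2°
Leg 3: φ1=0.7052300, φ2=0.6556923, Δφ=-0.0495377, Δλ=2.2796583 rad; a=sin²(Δφ/2)+cosφ1·cosφ2·sin²(Δλ/2)=0.4988390752; c=2·atan2(√a, √(1-a))=1.568474475; dist=6371·c=9992.751 ≈ 9992.8 km; running total=29032.0 km
Leg 3 bearing: y=sinΔλ·cosφ2=0.60168494, x=cosφ1·sinφ2-sinφ1·cosφ2·cosΔλ=0.79873014; θ=atan2(y, x)=36.9908° ≈ 37.0°
Leg 4: φ1=0.6556923, φ2=0.2397908, Δφ=-0.4159015, Δλ=-0.4617181 rad; a=sin²(Δφ/2)+cosφ1·cosφ2·sin²(Δλ/2)=0.0829349549; c=2·atan2(√a, √(1-a))=0.584242586; dist=6371·c=3722.210 ≈ 3722.2 km; running total=32754.2 km
Leg 4 bearing: y=sinΔλ·cosφ2=-0.43274057, x=cosφ1·sinφ2-sinφ1·cosφ2·cosΔλ=-0.34199794; θ=atan2(y, x)=-128.3196° <0 so +360° → 231.6804° ≈ 231.7°
Leg 5: φ1=0.2397908, φ2=-0.2102581, Δφ=-0.4500489, Δλ=-3.0990939 rad; a=sin²(Δφ/2)+cosφ1·cosφ2·sin²(Δλ/2)=0.9993530779; c=2·atan2(√a, √(1-a))=3.090717840; dist=6371·c=19690.963 ≈ 19691.0 km; running total=52445.2 km
Leg 5 bearing: y=sinΔλ·cosφ2=-0.04155031, x=cosφ1·sinφ2-sinφ1·cosφ2·cosΔλ=0.02931870; θ=atan2(y, x)=-54.7925° <0 so +360° → 305.2075° ≈ 305.2°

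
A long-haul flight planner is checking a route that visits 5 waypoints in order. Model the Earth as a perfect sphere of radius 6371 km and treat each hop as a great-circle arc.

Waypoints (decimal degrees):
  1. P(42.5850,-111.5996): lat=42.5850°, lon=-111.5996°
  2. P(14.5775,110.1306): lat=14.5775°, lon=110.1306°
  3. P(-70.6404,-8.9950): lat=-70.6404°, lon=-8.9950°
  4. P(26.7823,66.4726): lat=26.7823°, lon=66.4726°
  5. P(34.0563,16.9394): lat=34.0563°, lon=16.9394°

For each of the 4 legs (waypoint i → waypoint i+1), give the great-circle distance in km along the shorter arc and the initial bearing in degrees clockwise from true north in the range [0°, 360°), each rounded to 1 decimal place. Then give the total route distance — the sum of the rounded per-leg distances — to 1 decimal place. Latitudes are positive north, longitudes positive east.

Leg 1: φ1=0.7432485, φ2=0.2544254, Δφ=-0.4888231, Δλ=3.8699220 rad; a=sin²(Δφ/2)+cosφ1·cosφ2·sin²(Δλ/2)=0.6807348659; c=2·atan2(√a, √(1-a))=1.940640056; dist=6371·c=12363.818 ≈ 12363.8 km; running total=12363.8 km
Leg 1 bearing: y=sinΔλ·cosφ2=-0.64419610, x=cosφ1·sinφ2-sinφ1·cosφ2·cosΔλ=0.67405565; θ=atan2(y, x)=-43.7024° <0 so +360° → 316.2976° ≈ 316.3°
Leg 2: φ1=0.2544254, φ2=-1.2329076, Δφ=-1.4873329, Δλ=-2.0791339 rad; a=sin²(Δφ/2)+cosφ1·cosφ2·sin²(Δλ/2)=0.6968057453; c=2·atan2(√a, √(1-a))=1.975353252; dist=6371·c=12584.976 ≈ 12585.0 km; running total=24948.8 km
Leg 2 bearing: y=sinΔλ·cosφ2=-0.28957991, x=cosφ1·sinφ2-sinφ1·cosφ2·cosΔλ=-0.87247548; θ=atan2(y, x)=-161.6387° <0 so +360° → 198.3613° ≈ 198.4°
Leg 3: φ1=-1.2329076, φ2=0.4674393, Δφ=1.7003469, Δλ=1.3171581 rad; a=sin²(Δφ/2)+cosφ1·cosφ2·sin²(Δλ/2)=0.6754325430; c=2·atan2(√a, √(1-a))=1.929291087; dist=6371·c=12291.514 ≈ 12291.5 km; running total=37240.3 km
Leg 3 bearing: y=sinΔλ·cosφ2=0.86416313, x=cosφ1·sinφ2-sinφ1·cosφ2·cosΔλ=0.36071565; θ=atan2(y, x)=67.3436° ≈ 67.3°
Leg 4: φ1=0.4674393, φ2=0.5943946, Δφ=0.1269552, Δλ=-0.8645174 rad; a=sin²(Δφ/2)+cosφ1·cosφ2·sin²(Δλ/2)=0.1338231507; c=2·atan2(√a, √(1-a))=0.749024149; dist=6371·c=4772.033 ≈ 4772.0 km; running total=42012.3 km
Leg 4 bearing: y=sinΔλ·cosφ2=-0.63029866, x=cosφ1·sinφ2-sinφ1·cosφ2·cosΔλ=0.25764638; θ=atan2(y, x)=-67.7668° <0 so +360° → 292.2332° ≈ 292.2°

Leg 1: dist=12363.8 km, bearing=316.3°
Leg 2: dist=12585.0 km, bearing=198.4°
Leg 3: dist=12291.5 km, bearing=67.3°
Leg 4: dist=4772.0 km, bearing=292.2°
Total: 42012.3 km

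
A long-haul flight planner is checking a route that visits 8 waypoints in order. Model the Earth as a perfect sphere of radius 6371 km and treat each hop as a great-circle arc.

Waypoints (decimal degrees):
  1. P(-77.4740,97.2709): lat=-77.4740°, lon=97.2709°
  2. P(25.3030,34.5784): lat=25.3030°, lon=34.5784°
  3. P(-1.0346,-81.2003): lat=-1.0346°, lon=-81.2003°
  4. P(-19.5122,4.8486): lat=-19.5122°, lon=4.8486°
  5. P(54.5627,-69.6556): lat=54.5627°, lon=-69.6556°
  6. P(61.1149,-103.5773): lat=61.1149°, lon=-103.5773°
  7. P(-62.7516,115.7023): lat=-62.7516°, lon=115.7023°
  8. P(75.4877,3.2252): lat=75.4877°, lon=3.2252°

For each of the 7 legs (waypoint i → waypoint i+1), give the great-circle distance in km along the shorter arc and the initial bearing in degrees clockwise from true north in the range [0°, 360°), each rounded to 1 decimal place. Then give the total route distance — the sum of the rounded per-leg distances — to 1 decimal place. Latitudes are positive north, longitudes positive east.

Leg 1: dist=12131.8 km, bearing=301.8°
Leg 2: dist=12635.1 km, bearing=280.7°
Leg 3: dist=9555.0 km, bearing=109.5°
Leg 4: dist=10813.2 km, bearing=325.7°
Leg 5: dist=2107.2 km, bearing=303.9°
Leg 6: dist=17984.2 km, bearing=247.7°
Leg 7: dist=17208.5 km, bearing=327.1°
Total: 82435.0 km

Leg 1: φ1=-1.3521764, φ2=0.4416207, Δφ=1.7937970, Δλ=-1.0941905 rad; a=sin²(Δφ/2)+cosφ1·cosφ2·sin²(Δλ/2)=0.6636397395; c=2·atan2(√a, √(1-a))=1.904219382; dist=6371·c=12131.782 ≈ 12131.8 km; running total=12131.8 km
Leg 1 bearing: y=sinΔλ·cosφ2=-0.80330916, x=cosφ1·sinφ2-sinφ1·cosφ2·cosΔλ=0.49757666; θ=atan2(y, x)=-58.2256° <0 so +360° → 301.7744° ≈ 301.8°
Leg 2: φ1=0.4416207, φ2=-0.0180572, Δφ=-0.4596778, Δλ=-2.0207195 rad; a=sin²(Δφ/2)+cosφ1·cosφ2·sin²(Δλ/2)=0.7004128512; c=2·atan2(√a, √(1-a))=1.983214265; dist=6371·c=12635.058 ≈ 12635.1 km; running total=24766.9 km
Leg 2 bearing: y=sinΔλ·cosφ2=-0.90033371, x=cosφ1·sinφ2-sinφ1·cosφ2·cosΔλ=0.16952278; θ=atan2(y, x)=-79.3367° <0 so +360° → 280.6633° ≈ 280.7°
Leg 3: φ1=-0.0180572, φ2=-0.3405521, Δφ=-0.3224950, Δλ=1.5018366 rad; a=sin²(Δφ/2)+cosφ1·cosφ2·sin²(Δλ/2)=0.4645159058; c=2·atan2(√a, √(1-a))=1.499768431; dist=6371·c=9555.025 ≈ 9555.0 km; running total=34321.9 km
Leg 3 bearing: y=sinΔλ·cosφ2=0.94033011, x=cosφ1·sinφ2-sinφ1·cosφ2·cosΔλ=-0.33278041; θ=atan2(y, x)=109.4887° ≈ 109.5°
Leg 4: φ1=-0.3405521, φ2=0.9522988, Δφ=1.2928509, Δλ=-1.3003436 rad; a=sin²(Δφ/2)+cosφ1·cosφ2·sin²(Δλ/2)=0.5630610508; c=2·atan2(√a, √(1-a))=1.697255211; dist=6371·c=10813.213 ≈ 10813.2 km; running total=45135.1 km
Leg 4 bearing: y=sinΔλ·cosφ2=-0.55873557, x=cosφ1·sinφ2-sinφ1·cosφ2·cosΔλ=0.81969981; θ=atan2(y, x)=-34.2797° <0 so +360° → 325.7203° ≈ 325.7°
Leg 5: φ1=0.9522988, φ2=1.0666562, Δφ=0.1143575, Δλ=-0.5920454 rad; a=sin²(Δφ/2)+cosφ1·cosφ2·sin²(Δλ/2)=0.0271005810; c=2·atan2(√a, √(1-a))=0.330750638; dist=6371·c=2107.212 ≈ 2107.2 km; running total=47242.3 km
Leg 5 bearing: y=sinΔλ·cosφ2=-0.26957323, x=cosφ1·sinφ2-sinφ1·cosφ2·cosΔλ=0.18109344; θ=atan2(y, x)=-56.1077° <0 so +360° → 303.8923° ≈ 303.9°
Leg 6: φ1=1.0666562, φ2=-1.0952220, Δφ=-2.1618783, Δλ=3.8271510 rad; a=sin²(Δφ/2)+cosφ1·cosφ2·sin²(Δλ/2)=0.9748114997; c=2·atan2(√a, √(1-a))=2.822827065; dist=6371·c=17984.231 ≈ 17984.2 km; running total=65226.5 km
Leg 6 bearing: y=sinΔλ·cosφ2=-0.28986669, x=cosφ1·sinφ2-sinφ1·cosφ2·cosΔλ=-0.11913632; θ=atan2(y, x)=-112.3428° <0 so +360° → 247.6572° ≈ 247.7°
Leg 7: φ1=-1.0952220, φ2=1.3175089, Δφ=2.4127309, Δλ=-1.9630957 rad; a=sin²(Δφ/2)+cosφ1·cosφ2·sin²(Δλ/2)=0.9522639313; c=2·atan2(√a, √(1-a))=2.701067518; dist=6371·c=17208.501 ≈ 17208.5 km; running total=82435.0 km
Leg 7 bearing: y=sinΔλ·cosφ2=-0.23155128, x=cosφ1·sinφ2-sinφ1·cosφ2·cosΔλ=0.35806892; θ=atan2(y, x)=-32.8894° <0 so +360° → 327.1106° ≈ 327.1°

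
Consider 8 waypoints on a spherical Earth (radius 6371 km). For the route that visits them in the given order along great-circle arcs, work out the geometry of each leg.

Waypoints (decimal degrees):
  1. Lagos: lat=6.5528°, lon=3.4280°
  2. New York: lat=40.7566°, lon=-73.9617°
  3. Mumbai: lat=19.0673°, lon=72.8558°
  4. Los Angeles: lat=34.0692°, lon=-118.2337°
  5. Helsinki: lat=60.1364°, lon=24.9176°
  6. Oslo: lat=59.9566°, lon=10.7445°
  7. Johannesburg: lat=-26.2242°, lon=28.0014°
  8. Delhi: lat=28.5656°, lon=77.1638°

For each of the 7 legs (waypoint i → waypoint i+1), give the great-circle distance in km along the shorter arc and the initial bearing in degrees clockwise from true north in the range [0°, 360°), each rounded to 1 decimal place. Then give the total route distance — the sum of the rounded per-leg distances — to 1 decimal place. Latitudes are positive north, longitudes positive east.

Leg 1: dist=8471.3 km, bearing=310.4°
Leg 2: dist=12531.7 km, bearing=34.1°
Leg 3: dist=13990.9 km, bearing=11.3°
Leg 4: dist=9011.3 km, bearing=17.6°
Leg 5: dist=785.6 km, bearing=274.7°
Leg 6: dist=9711.9 km, bearing=164.5°
Leg 7: dist=8040.2 km, bearing=44.2°
Total: 62542.9 km

Leg 1: φ1=0.1143679, φ2=0.7113369, Δφ=0.5969689, Δλ=-1.3507051 rad; a=sin²(Δφ/2)+cosφ1·cosφ2·sin²(Δλ/2)=0.3806020502; c=2·atan2(√a, √(1-a))=1.329670638; dist=6371·c=8471.332 ≈ 8471.3 km; running total=8471.3 km
Leg 1 bearing: y=sinΔλ·cosφ2=-0.73921726, x=cosφ1·sinφ2-sinφ1·cosφ2·cosΔλ=0.62970974; θ=atan2(y, x)=-49.5736° <0 so +360° → 310.4264° ≈ 310.4°
Leg 2: φ1=0.7113369, φ2=0.3327872, Δφ=-0.3785497, Δλ=2.5624488 rad; a=sin²(Δφ/2)+cosφ1·cosφ2·sin²(Δλ/2)=0.6929568429; c=2·atan2(√a, √(1-a))=1.966994352; dist=6371·c=12531.721 ≈ 12531.7 km; running total=21003.0 km
Leg 2 bearing: y=sinΔλ·cosφ2=0.51727987, x=cosφ1·sinφ2-sinφ1·cosφ2·cosΔλ=0.76386659; θ=atan2(y, x)=34.1053° ≈ 34.1°
Leg 3: φ1=0.3327872, φ2=0.5946197, Δφ=0.2618325, Δλ=-3.3351409 rad; a=sin²(Δφ/2)+cosφ1·cosφ2·sin²(Δλ/2)=0.7926460217; c=2·atan2(√a, √(1-a))=2.196036519; dist=6371·c=13990.949 ≈ 13990.9 km; running total=34993.9 km
Leg 3 bearing: y=sinΔλ·cosφ2=0.15932883, x=cosφ1·sinφ2-sinφ1·cosφ2·cosΔλ=0.79501418; θ=atan2(y, x)=11.3325° ≈ 11.3°
Leg 4: φ1=0.5946197, φ2=1.0495782, Δφ=0.4549585, Δλ=2.4984615 rad; a=sin²(Δφ/2)+cosφ1·cosφ2·sin²(Δλ/2)=0.4221307525; c=2·atan2(√a, √(1-a))=1.414421300; dist=6371·c=9011.278 ≈ 9011.3 km; running total=44005.2 km
Leg 4 bearing: y=sinΔλ·cosφ2=0.29861474, x=cosφ1·sinφ2-sinφ1·cosφ2·cosΔλ=0.94158099; θ=atan2(y, x)=17.5960° ≈ 17.6°
Leg 5: φ1=1.0495782, φ2=1.0464401, Δφ=-0.0031381, Δλ=-0.2473673 rad; a=sin²(Δφ/2)+cosφ1·cosφ2·sin²(Δλ/2)=0.0037966806; c=2·atan2(√a, √(1-a))=0.123312535; dist=6371·c=785.624 ≈ 785.6 km; running total=44790.8 km
Leg 5 bearing: y=sinΔλ·cosφ2=-0.12258669, x=cosφ1·sinφ2-sinφ1·cosφ2·cosΔλ=0.01007802; θ=atan2(y, x)=-85.3002° <0 so +360° → 274.6998° ≈ 274.7°
Leg 6: φ1=1.0464401, φ2=-0.4576986, Δφ=-1.5041387, Δλ=0.3011897 rad; a=sin²(Δφ/2)+cosφ1·cosφ2·sin²(Δλ/2)=0.4768047063; c=2·atan2(√a, √(1-a))=1.524389084; dist=6371·c=9711.883 ≈ 9711.9 km; running total=54502.7 km
Leg 6 bearing: y=sinΔλ·cosφ2=0.26612226, x=cosφ1·sinφ2-sinφ1·cosφ2·cosΔλ=-0.96282234; θ=atan2(y, x)=164.5493° ≈ 164.5°
Leg 7: φ1=-0.4576986, φ2=0.4985638, Δφ=0.9562624, Δλ=0.8580457 rad; a=sin²(Δφ/2)+cosφ1·cosφ2·sin²(Δλ/2)=0.3480454765; c=2·atan2(√a, √(1-a))=1.262003223; dist=6371·c=8040.223 ≈ 8040.2 km; running total=62542.9 km
Leg 7 bearing: y=sinΔλ·cosφ2=0.66446947, x=cosφ1·sinφ2-sinφ1·cosφ2·cosΔλ=0.68272954; θ=atan2(y, x)=44.2235° ≈ 44.2°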